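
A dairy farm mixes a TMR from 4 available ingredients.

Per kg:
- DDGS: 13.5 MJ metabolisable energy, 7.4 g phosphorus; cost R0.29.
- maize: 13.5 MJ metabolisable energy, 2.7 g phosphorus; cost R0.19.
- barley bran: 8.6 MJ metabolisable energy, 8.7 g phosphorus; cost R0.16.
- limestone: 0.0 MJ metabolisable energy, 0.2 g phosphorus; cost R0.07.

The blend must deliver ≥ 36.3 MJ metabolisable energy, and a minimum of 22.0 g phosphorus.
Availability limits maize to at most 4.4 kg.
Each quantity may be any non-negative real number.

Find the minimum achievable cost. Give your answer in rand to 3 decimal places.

R0.593

Let x1 = kg of DDGS, x2 = kg of maize, x3 = kg of barley bran, x4 = kg of limestone.
Minimize 0.29x1 + 0.19x2 + 0.16x3 + 0.07x4 with:
  13.5x1 + 13.5x2 + 8.6x3 ≥ 36.3   (metabolisable energy)
  7.4x1 + 2.7x2 + 8.7x3 + 0.2x4 ≥ 22   (phosphorus)
  x2 ≤ 4.4
  x1, x2, x3, x4 ≥ 0.
The optimal basis is {maize, barley bran}; DDGS, limestone drop out. There the metabolisable energy and phosphorus constraints are tight.
That vertex is x2 = 1.344, x3 = 2.112.
Objective = 0.19·1.344 + 0.16·2.112 = 0.59328.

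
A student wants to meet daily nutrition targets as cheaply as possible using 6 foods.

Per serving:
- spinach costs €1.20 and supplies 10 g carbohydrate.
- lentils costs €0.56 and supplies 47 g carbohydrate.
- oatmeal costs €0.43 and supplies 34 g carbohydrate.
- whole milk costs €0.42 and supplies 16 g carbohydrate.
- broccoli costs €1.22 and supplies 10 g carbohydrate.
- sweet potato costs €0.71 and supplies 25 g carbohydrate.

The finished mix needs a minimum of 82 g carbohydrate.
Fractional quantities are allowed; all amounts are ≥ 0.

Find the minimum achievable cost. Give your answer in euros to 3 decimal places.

Treat it as an LP. Let x1 = servings of spinach, x2 = servings of lentils, x3 = servings of oatmeal, x4 = servings of whole milk, x5 = servings of broccoli, x6 = servings of sweet potato.
Minimise 1.2x1 + 0.56x2 + 0.43x3 + 0.42x4 + 1.22x5 + 0.71x6 with:
  10x1 + 47x2 + 34x3 + 16x4 + 10x5 + 25x6 ≥ 82   (carbohydrate)
  x1, x2, x3, x4, x5, x6 ≥ 0.
The minimum-cost mix takes nothing from spinach, oatmeal, whole milk, broccoli, sweet potato — only lentils. Binding constraint: carbohydrate.
Solving gives x2 = 1.745.
Hence cost = 0.56·1.745 = €0.97720.

€0.977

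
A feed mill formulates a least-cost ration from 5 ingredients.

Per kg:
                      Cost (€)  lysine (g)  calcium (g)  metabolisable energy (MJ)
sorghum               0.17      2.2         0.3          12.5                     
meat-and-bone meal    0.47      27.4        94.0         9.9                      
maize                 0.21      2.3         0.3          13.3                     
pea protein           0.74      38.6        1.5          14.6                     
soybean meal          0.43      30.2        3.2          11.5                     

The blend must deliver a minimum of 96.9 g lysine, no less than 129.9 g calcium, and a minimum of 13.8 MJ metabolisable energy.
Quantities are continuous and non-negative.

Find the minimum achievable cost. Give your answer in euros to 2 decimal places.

Let x1 = kg of sorghum, x2 = kg of meat-and-bone meal, x3 = kg of maize, x4 = kg of pea protein, x5 = kg of soybean meal.
Minimize 0.17x1 + 0.47x2 + 0.21x3 + 0.74x4 + 0.43x5 subject to:
  2.2x1 + 27.4x2 + 2.3x3 + 38.6x4 + 30.2x5 ≥ 96.9   (lysine)
  0.3x1 + 94x2 + 0.3x3 + 1.5x4 + 3.2x5 ≥ 129.9   (calcium)
  12.5x1 + 9.9x2 + 13.3x3 + 14.6x4 + 11.5x5 ≥ 13.8   (metabolisable energy)
  x1, x2, x3, x4, x5 ≥ 0.
The optimal basis is {meat-and-bone meal, soybean meal}; sorghum, maize, pea protein drop out. Binding constraints: lysine and calcium.
Solving gives x2 = 1.313, x5 = 2.017.
Total cost: 0.47·1.313 + 0.43·2.017 = 1.4844.

€1.48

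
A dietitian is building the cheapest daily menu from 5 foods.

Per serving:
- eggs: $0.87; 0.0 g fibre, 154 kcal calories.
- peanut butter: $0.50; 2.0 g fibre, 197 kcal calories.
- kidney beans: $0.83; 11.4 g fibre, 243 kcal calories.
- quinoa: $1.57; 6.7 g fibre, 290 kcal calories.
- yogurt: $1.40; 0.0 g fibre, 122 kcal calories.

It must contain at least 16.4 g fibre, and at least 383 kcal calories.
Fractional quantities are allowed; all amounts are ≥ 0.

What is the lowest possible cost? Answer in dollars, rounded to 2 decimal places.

Let x1 = servings of eggs, x2 = servings of peanut butter, x3 = servings of kidney beans, x4 = servings of quinoa, x5 = servings of yogurt.
Minimize 0.87x1 + 0.5x2 + 0.83x3 + 1.57x4 + 1.4x5 s.t.:
  2x2 + 11.4x3 + 6.7x4 ≥ 16.4   (fibre)
  154x1 + 197x2 + 243x3 + 290x4 + 122x5 ≥ 383   (calories)
  x1, x2, x3, x4, x5 ≥ 0.
The minimum-cost mix takes nothing from eggs, quinoa, yogurt — only peanut butter, kidney beans. The fibre and calories requirements are met with equality.
So peanut butter = 0.2165 servings, kidney beans = 1.401 servings.
Objective = 0.5·0.2165 + 0.83·1.401 = 1.2711.

$1.27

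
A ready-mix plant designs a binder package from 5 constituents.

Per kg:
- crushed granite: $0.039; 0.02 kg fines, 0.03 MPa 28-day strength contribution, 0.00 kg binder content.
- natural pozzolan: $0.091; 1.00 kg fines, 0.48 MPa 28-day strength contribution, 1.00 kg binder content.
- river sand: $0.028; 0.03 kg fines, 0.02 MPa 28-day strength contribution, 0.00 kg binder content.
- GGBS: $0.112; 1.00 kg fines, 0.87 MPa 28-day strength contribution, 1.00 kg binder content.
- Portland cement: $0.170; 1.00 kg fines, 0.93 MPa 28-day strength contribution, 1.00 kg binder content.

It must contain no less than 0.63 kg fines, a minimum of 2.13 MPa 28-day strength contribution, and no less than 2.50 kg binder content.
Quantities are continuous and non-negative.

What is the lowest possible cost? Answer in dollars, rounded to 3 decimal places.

This is a linear program. Let x1 = kg of crushed granite, x2 = kg of natural pozzolan, x3 = kg of river sand, x4 = kg of GGBS, x5 = kg of Portland cement.
min 0.039x1 + 0.091x2 + 0.028x3 + 0.112x4 + 0.17x5 s.t.:
  0.02x1 + 1x2 + 0.03x3 + 1x4 + 1x5 ≥ 0.63   (fines)
  0.03x1 + 0.48x2 + 0.02x3 + 0.87x4 + 0.93x5 ≥ 2.13   (28-day strength contribution)
  1x2 + 1x4 + 1x5 ≥ 2.5   (binder content)
  x1, x2, x3, x4, x5 ≥ 0.
The optimal basis is {natural pozzolan, GGBS}; crushed granite, river sand, Portland cement drop out. There the 28-day strength contribution and binder content constraints are tight.
So natural pozzolan = 0.1154 kg, GGBS = 2.385 kg.
Cost = 0.091·0.1154 + 0.112·2.385 = 0.27762.

$0.278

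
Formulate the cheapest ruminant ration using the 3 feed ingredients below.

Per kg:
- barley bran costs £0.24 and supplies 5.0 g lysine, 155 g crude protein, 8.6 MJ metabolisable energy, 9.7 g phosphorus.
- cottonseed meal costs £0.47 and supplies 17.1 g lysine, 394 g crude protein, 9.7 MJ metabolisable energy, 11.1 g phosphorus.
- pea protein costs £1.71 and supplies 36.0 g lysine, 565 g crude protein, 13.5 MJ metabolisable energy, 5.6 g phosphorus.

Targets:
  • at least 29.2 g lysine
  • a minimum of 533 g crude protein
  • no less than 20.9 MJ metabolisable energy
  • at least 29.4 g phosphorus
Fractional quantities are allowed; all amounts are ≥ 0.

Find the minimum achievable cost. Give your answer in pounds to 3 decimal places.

£0.969

Let x1 = kg of barley bran, x2 = kg of cottonseed meal, x3 = kg of pea protein.
Minimize 0.24x1 + 0.47x2 + 1.71x3 with:
  5x1 + 17.1x2 + 36x3 ≥ 29.2   (lysine)
  155x1 + 394x2 + 565x3 ≥ 533   (crude protein)
  8.6x1 + 9.7x2 + 13.5x3 ≥ 20.9   (metabolisable energy)
  9.7x1 + 11.1x2 + 5.6x3 ≥ 29.4   (phosphorus)
  x1, x2, x3 ≥ 0.
The cheapest feasible vertex uses only barley bran, cottonseed meal; pea protein is not used. Binding constraints: lysine and phosphorus.
Optimal quantities: barley bran = 1.6184 kg, cottonseed meal = 1.2344 kg.
Total cost: 0.24·1.6184 + 0.47·1.2344 = 0.96858.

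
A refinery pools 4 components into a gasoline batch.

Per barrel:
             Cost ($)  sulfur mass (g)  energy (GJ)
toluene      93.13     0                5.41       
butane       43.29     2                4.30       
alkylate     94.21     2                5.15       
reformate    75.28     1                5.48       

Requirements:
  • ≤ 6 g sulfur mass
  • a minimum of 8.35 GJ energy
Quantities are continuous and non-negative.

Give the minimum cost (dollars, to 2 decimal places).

Let x1 = barrels of toluene, x2 = barrels of butane, x3 = barrels of alkylate, x4 = barrels of reformate.
Minimize 93.13x1 + 43.29x2 + 94.21x3 + 75.28x4 subject to:
  2x2 + 2x3 + 1x4 ≤ 6   (sulfur mass)
  5.41x1 + 4.3x2 + 5.15x3 + 5.48x4 ≥ 8.35   (energy)
  x1, x2, x3, x4 ≥ 0.
The optimal basis is {butane}; toluene, alkylate, reformate drop out. Binding constraint: energy.
Optimal quantities: butane = 1.9419 barrels.
Objective = 43.29·1.9419 = 84.0649.

$84.06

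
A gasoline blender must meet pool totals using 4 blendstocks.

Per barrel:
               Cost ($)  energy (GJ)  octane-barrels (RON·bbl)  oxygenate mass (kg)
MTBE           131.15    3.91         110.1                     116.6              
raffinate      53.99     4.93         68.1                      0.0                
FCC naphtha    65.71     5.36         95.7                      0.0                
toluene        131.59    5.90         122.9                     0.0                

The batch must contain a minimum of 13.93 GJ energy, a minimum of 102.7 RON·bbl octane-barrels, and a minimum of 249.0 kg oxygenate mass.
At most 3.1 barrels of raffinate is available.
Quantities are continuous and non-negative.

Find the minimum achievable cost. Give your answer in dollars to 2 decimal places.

$341.18

Set it up as a linear program. Let x1 = barrels of MTBE, x2 = barrels of raffinate, x3 = barrels of FCC naphtha, x4 = barrels of toluene.
min 131.15x1 + 53.99x2 + 65.71x3 + 131.59x4 s.t.:
  3.91x1 + 4.93x2 + 5.36x3 + 5.9x4 ≥ 13.93   (energy)
  110.1x1 + 68.1x2 + 95.7x3 + 122.9x4 ≥ 102.7   (octane-barrels)
  116.6x1 ≥ 249   (oxygenate mass)
  x2 ≤ 3.1
  x1, x2, x3, x4 ≥ 0.
The cheapest feasible vertex uses only MTBE, raffinate; FCC naphtha, toluene are not used. Binding constraints: energy and oxygenate mass.
That vertex is x1 = 2.1355, x2 = 1.1319.
Objective = 131.15·2.1355 + 53.99·1.1319 = 341.1821.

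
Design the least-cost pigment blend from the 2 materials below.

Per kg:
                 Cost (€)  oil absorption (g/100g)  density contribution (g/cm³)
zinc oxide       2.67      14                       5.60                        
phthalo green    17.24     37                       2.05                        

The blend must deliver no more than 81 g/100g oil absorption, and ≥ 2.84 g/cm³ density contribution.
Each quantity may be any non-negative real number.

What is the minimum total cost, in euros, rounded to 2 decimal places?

€1.35

Treat it as an LP. Let x1 = kg of zinc oxide, x2 = kg of phthalo green.
Minimize 2.67x1 + 17.24x2 s.t.:
  14x1 + 37x2 ≤ 81   (oil absorption)
  5.6x1 + 2.05x2 ≥ 2.84   (density contribution)
  x1, x2 ≥ 0.
The minimum-cost mix takes nothing from phthalo green — only zinc oxide. There the density contribution constraint is tight.
Optimal quantities: zinc oxide = 0.5071 kg.
Hence cost = 2.67·0.5071 = €1.3540.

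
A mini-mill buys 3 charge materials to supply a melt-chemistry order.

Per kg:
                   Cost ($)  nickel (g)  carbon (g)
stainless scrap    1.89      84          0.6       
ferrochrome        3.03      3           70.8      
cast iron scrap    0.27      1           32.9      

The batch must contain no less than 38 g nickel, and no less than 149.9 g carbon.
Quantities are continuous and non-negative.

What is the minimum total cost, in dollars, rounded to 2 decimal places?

$1.98

Treat it as an LP. Let x1 = kg of stainless scrap, x2 = kg of ferrochrome, x3 = kg of cast iron scrap.
min 1.89x1 + 3.03x2 + 0.27x3 subject to:
  84x1 + 3x2 + 1x3 ≥ 38   (nickel)
  0.6x1 + 70.8x2 + 32.9x3 ≥ 149.9   (carbon)
  x1, x2, x3 ≥ 0.
At the optimum only stainless scrap, cast iron scrap are positive (ferrochrome = 0). There the nickel and carbon constraints are tight.
So stainless scrap = 0.3982 kg, cast iron scrap = 4.549 kg.
Hence cost = 1.89·0.3982 + 0.27·4.549 = $1.9808.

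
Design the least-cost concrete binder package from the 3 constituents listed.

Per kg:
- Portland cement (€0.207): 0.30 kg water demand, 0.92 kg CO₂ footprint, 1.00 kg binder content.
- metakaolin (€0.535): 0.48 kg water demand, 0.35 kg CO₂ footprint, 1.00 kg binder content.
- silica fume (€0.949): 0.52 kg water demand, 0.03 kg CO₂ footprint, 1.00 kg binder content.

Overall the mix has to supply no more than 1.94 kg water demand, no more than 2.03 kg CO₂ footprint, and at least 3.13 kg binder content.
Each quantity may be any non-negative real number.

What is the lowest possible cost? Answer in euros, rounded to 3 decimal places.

€1.137

This is a linear program. Let x1 = kg of Portland cement, x2 = kg of metakaolin, x3 = kg of silica fume.
Minimize 0.207x1 + 0.535x2 + 0.949x3 subject to:
  0.3x1 + 0.48x2 + 0.52x3 ≤ 1.94   (water demand)
  0.92x1 + 0.35x2 + 0.03x3 ≤ 2.03   (CO₂ footprint)
  1x1 + 1x2 + 1x3 ≥ 3.13   (binder content)
  x1, x2, x3 ≥ 0.
The minimum-cost mix takes nothing from silica fume — only Portland cement, metakaolin. The CO₂ footprint and binder content requirements are met with equality.
Solving gives x1 = 1.639, x2 = 1.491.
Total cost: 0.207·1.639 + 0.535·1.491 = 1.13696.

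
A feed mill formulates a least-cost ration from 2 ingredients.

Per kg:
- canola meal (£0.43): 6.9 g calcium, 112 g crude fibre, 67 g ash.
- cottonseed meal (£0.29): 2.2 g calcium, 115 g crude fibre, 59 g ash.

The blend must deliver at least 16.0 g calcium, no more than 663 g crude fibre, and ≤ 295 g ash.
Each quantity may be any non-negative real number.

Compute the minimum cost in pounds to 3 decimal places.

This is a linear program. Let x1 = kg of canola meal, x2 = kg of cottonseed meal.
min 0.43x1 + 0.29x2 with:
  6.9x1 + 2.2x2 ≥ 16   (calcium)
  112x1 + 115x2 ≤ 663   (crude fibre)
  67x1 + 59x2 ≤ 295   (ash)
  x1, x2 ≥ 0.
The optimal basis is {canola meal}; cottonseed meal drops out. The calcium requirement is met with equality.
Solving gives x1 = 2.319.
Hence cost = 0.43·2.319 = £0.99717.

£0.997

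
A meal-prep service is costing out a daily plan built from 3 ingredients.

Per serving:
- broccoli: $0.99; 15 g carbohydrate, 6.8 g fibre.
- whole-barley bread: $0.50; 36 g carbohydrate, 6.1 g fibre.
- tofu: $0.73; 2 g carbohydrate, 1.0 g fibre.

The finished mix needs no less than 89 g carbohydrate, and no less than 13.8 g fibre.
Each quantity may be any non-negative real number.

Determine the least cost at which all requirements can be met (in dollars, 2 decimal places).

$1.24

Let x1 = servings of broccoli, x2 = servings of whole-barley bread, x3 = servings of tofu.
Minimise 0.99x1 + 0.5x2 + 0.73x3 with:
  15x1 + 36x2 + 2x3 ≥ 89   (carbohydrate)
  6.8x1 + 6.1x2 + 1x3 ≥ 13.8   (fibre)
  x1, x2, x3 ≥ 0.
The minimum-cost mix takes nothing from broccoli, tofu — only whole-barley bread. Binding constraint: carbohydrate.
Solving gives x2 = 2.472.
Hence cost = 0.5·2.472 = $1.2360.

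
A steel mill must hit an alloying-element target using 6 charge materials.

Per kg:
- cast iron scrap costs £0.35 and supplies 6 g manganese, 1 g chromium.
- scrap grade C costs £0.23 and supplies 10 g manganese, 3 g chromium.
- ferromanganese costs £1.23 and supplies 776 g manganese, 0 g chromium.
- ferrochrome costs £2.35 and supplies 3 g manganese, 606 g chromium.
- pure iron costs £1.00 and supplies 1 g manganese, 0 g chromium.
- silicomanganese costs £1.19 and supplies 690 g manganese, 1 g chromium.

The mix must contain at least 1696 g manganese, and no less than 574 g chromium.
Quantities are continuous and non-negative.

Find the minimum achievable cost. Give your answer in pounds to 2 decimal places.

Let x1 = kg of cast iron scrap, x2 = kg of scrap grade C, x3 = kg of ferromanganese, x4 = kg of ferrochrome, x5 = kg of pure iron, x6 = kg of silicomanganese.
Minimize 0.35x1 + 0.23x2 + 1.23x3 + 2.35x4 + 1x5 + 1.19x6 s.t.:
  6x1 + 10x2 + 776x3 + 3x4 + 1x5 + 690x6 ≥ 1696   (manganese)
  1x1 + 3x2 + 606x4 + 1x6 ≥ 574   (chromium)
  x1, x2, x3, x4, x5, x6 ≥ 0.
The minimum-cost mix takes nothing from cast iron scrap, scrap grade C, pure iron, silicomanganese — only ferromanganese, ferrochrome. Binding constraints: manganese and chromium.
Solving gives x3 = 2.182, x4 = 0.9472.
Hence cost = 1.23·2.182 + 2.35·0.9472 = £4.9098.

£4.91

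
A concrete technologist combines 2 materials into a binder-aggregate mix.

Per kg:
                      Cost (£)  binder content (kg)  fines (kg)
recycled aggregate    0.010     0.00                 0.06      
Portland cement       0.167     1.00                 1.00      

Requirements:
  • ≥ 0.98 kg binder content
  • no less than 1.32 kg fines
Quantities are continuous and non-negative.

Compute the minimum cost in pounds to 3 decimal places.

Set it up as a linear program. Let x1 = kg of recycled aggregate, x2 = kg of Portland cement.
min 0.01x1 + 0.167x2 s.t.:
  1x2 ≥ 0.98   (binder content)
  0.06x1 + 1x2 ≥ 1.32   (fines)
  x1, x2 ≥ 0.
Both inputs are positive at the optimum. There the binder content and fines constraints are tight.
Optimal quantities: recycled aggregate = 5.667 kg, Portland cement = 0.98 kg.
Cost = 0.01·5.667 + 0.167·0.98 = 0.22033.

£0.220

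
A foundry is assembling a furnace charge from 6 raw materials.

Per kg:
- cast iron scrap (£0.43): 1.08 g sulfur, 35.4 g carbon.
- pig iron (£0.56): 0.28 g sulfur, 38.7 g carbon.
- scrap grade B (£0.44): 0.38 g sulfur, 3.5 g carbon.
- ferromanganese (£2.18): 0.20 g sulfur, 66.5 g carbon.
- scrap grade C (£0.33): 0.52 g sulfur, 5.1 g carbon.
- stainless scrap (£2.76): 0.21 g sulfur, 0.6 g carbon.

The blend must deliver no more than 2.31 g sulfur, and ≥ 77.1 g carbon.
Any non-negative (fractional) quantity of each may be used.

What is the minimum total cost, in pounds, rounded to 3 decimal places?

£0.941

This is a linear program. Let x1 = kg of cast iron scrap, x2 = kg of pig iron, x3 = kg of scrap grade B, x4 = kg of ferromanganese, x5 = kg of scrap grade C, x6 = kg of stainless scrap.
min 0.43x1 + 0.56x2 + 0.44x3 + 2.18x4 + 0.33x5 + 2.76x6 with:
  1.08x1 + 0.28x2 + 0.38x3 + 0.2x4 + 0.52x5 + 0.21x6 ≤ 2.31   (sulfur)
  35.4x1 + 38.7x2 + 3.5x3 + 66.5x4 + 5.1x5 + 0.6x6 ≥ 77.1   (carbon)
  x1, x2, x3, x4, x5, x6 ≥ 0.
The minimum-cost mix takes nothing from scrap grade B, ferromanganese, scrap grade C, stainless scrap — only cast iron scrap, pig iron. The sulfur and carbon requirements are met with equality.
So cast iron scrap = 2.127 kg, pig iron = 0.04686 kg.
Cost = 0.43·2.127 + 0.56·0.04686 = 0.94085.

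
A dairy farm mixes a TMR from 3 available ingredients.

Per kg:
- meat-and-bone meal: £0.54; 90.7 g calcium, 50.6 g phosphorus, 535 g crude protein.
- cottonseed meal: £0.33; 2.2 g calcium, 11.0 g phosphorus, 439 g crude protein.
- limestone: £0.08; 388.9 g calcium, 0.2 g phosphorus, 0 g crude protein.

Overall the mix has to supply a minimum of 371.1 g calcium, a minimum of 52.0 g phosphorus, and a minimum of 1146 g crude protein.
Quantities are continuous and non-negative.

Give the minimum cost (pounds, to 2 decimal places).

This is a linear program. Let x1 = kg of meat-and-bone meal, x2 = kg of cottonseed meal, x3 = kg of limestone.
Minimize 0.54x1 + 0.33x2 + 0.08x3 with:
  90.7x1 + 2.2x2 + 388.9x3 ≥ 371.1   (calcium)
  50.6x1 + 11x2 + 0.2x3 ≥ 52   (phosphorus)
  535x1 + 439x2 ≥ 1146   (crude protein)
  x1, x2, x3 ≥ 0.
All 3 inputs are positive at the optimum. There the calcium, phosphorus, crude protein constraints are tight.
That vertex is x1 = 0.6217, x2 = 1.853, x3 = 0.7987.
Total cost: 0.54·0.6217 + 0.33·1.853 + 0.08·0.7987 = 1.0111.

£1.01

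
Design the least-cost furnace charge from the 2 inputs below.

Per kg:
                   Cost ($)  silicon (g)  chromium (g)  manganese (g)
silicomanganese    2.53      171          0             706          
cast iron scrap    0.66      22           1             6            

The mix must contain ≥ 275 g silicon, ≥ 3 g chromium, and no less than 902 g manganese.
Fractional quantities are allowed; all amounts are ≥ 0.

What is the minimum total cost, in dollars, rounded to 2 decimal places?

$5.15

Set it up as a linear program. Let x1 = kg of silicomanganese, x2 = kg of cast iron scrap.
Minimize 2.53x1 + 0.66x2 with:
  171x1 + 22x2 ≥ 275   (silicon)
  1x2 ≥ 3   (chromium)
  706x1 + 6x2 ≥ 902   (manganese)
  x1, x2 ≥ 0.
Both inputs are positive at the optimum. The chromium and manganese requirements are met with equality.
Optimal quantities: silicomanganese = 1.252 kg, cast iron scrap = 3 kg.
Hence cost = 2.53·1.252 + 0.66·3 = $5.1476.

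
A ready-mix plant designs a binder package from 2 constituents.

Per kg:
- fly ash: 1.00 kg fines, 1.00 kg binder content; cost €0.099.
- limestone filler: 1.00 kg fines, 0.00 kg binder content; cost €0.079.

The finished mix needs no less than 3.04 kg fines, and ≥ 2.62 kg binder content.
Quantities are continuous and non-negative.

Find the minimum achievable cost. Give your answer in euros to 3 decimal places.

Let x1 = kg of fly ash, x2 = kg of limestone filler.
min 0.099x1 + 0.079x2 s.t.:
  1x1 + 1x2 ≥ 3.04   (fines)
  1x1 ≥ 2.62   (binder content)
  x1, x2 ≥ 0.
Both inputs are positive at the optimum. The fines and binder content requirements are met with equality.
So fly ash = 2.62 kg, limestone filler = 0.42 kg.
Cost = 0.099·2.62 + 0.079·0.42 = 0.29256.

€0.293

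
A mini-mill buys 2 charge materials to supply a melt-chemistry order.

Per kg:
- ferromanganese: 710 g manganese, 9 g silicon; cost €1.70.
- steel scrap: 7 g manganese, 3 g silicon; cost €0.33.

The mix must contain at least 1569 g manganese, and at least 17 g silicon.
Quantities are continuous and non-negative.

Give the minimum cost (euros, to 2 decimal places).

Let x1 = kg of ferromanganese, x2 = kg of steel scrap.
min 1.7x1 + 0.33x2 s.t.:
  710x1 + 7x2 ≥ 1569   (manganese)
  9x1 + 3x2 ≥ 17   (silicon)
  x1, x2 ≥ 0.
The minimum-cost mix takes nothing from steel scrap — only ferromanganese. The manganese requirement is met with equality.
Solving gives x1 = 2.21.
Total cost: 1.7·2.21 = 3.7570.

€3.76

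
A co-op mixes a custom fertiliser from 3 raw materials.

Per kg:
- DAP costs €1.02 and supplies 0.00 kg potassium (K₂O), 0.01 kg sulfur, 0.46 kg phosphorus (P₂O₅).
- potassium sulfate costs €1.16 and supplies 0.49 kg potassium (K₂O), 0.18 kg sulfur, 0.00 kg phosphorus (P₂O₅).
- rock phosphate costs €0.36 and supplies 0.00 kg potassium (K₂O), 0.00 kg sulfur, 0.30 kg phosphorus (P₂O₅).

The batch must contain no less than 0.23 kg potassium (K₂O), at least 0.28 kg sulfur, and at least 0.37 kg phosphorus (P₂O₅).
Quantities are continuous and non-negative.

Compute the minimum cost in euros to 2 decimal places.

Treat it as an LP. Let x1 = kg of DAP, x2 = kg of potassium sulfate, x3 = kg of rock phosphate.
Minimise 1.02x1 + 1.16x2 + 0.36x3 with:
  0.49x2 ≥ 0.23   (potassium (K₂O))
  0.01x1 + 0.18x2 ≥ 0.28   (sulfur)
  0.46x1 + 0.3x3 ≥ 0.37   (phosphorus (P₂O₅))
  x1, x2, x3 ≥ 0.
At the optimum only potassium sulfate, rock phosphate are positive (DAP = 0). Binding constraints: sulfur and phosphorus (P₂O₅).
That vertex is x2 = 1.556, x3 = 1.233.
Cost = 1.16·1.556 + 0.36·1.233 = 2.2488.

€2.25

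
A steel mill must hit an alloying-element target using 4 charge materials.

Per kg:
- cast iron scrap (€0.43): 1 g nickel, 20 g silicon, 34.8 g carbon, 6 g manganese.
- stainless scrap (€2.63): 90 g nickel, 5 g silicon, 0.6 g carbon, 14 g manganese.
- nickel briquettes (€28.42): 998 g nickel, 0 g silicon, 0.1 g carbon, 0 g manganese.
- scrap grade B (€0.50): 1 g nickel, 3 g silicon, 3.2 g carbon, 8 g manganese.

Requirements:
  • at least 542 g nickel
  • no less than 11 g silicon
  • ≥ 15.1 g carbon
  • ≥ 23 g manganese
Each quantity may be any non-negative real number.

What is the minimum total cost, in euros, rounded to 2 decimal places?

Let x1 = kg of cast iron scrap, x2 = kg of stainless scrap, x3 = kg of nickel briquettes, x4 = kg of scrap grade B.
Minimise 0.43x1 + 2.63x2 + 28.42x3 + 0.5x4 with:
  1x1 + 90x2 + 998x3 + 1x4 ≥ 542   (nickel)
  20x1 + 5x2 + 3x4 ≥ 11   (silicon)
  34.8x1 + 0.6x2 + 0.1x3 + 3.2x4 ≥ 15.1   (carbon)
  6x1 + 14x2 + 8x4 ≥ 23   (manganese)
  x1, x2, x3, x4 ≥ 0.
The optimal basis is {cast iron scrap, stainless scrap, nickel briquettes}; scrap grade B drops out. Binding constraints: nickel, carbon, manganese.
So cast iron scrap = 0.4074 kg, stainless scrap = 1.468 kg, nickel briquettes = 0.4103 kg.
Objective = 0.43·0.4074 + 2.63·1.468 + 28.42·0.4103 = 15.6967.

€15.70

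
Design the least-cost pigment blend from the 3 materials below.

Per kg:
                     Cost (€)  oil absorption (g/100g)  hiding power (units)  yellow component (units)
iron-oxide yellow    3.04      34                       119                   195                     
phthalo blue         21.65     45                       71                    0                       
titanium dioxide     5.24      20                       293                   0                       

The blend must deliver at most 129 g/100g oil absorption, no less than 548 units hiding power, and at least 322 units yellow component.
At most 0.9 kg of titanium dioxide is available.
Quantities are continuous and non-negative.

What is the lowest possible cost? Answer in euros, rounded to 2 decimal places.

€11.98

Treat it as an LP. Let x1 = kg of iron-oxide yellow, x2 = kg of phthalo blue, x3 = kg of titanium dioxide.
min 3.04x1 + 21.65x2 + 5.24x3 s.t.:
  34x1 + 45x2 + 20x3 ≤ 129   (oil absorption)
  119x1 + 71x2 + 293x3 ≥ 548   (hiding power)
  195x1 ≥ 322   (yellow component)
  x3 ≤ 0.9
  x1, x2, x3 ≥ 0.
At the optimum only iron-oxide yellow, titanium dioxide are positive (phthalo blue = 0). There the hiding power and the titanium dioxide cap constraints are tight.
Optimal quantities: iron-oxide yellow = 2.389 kg, titanium dioxide = 0.9 kg.
Total cost: 3.04·2.389 + 5.24·0.9 = 11.9786.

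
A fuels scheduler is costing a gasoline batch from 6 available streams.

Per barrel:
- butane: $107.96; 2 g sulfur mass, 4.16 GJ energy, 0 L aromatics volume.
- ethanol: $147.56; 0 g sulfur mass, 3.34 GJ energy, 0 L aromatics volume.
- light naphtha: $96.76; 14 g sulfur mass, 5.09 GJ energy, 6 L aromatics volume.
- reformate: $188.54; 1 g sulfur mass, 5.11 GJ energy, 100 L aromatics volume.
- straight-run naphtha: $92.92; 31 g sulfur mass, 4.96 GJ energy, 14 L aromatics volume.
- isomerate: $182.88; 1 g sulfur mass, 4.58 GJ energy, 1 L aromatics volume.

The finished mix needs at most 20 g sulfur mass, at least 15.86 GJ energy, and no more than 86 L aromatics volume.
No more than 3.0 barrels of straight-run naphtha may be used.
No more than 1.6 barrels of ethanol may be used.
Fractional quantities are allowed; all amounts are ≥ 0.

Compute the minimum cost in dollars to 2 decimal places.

$373.75

Let x1 = barrels of butane, x2 = barrels of ethanol, x3 = barrels of light naphtha, x4 = barrels of reformate, x5 = barrels of straight-run naphtha, x6 = barrels of isomerate.
min 107.96x1 + 147.56x2 + 96.76x3 + 188.54x4 + 92.92x5 + 182.88x6 s.t.:
  2x1 + 14x3 + 1x4 + 31x5 + 1x6 ≤ 20   (sulfur mass)
  4.16x1 + 3.34x2 + 5.09x3 + 5.11x4 + 4.96x5 + 4.58x6 ≥ 15.86   (energy)
  6x3 + 100x4 + 14x5 + 1x6 ≤ 86   (aromatics volume)
  x5 ≤ 3
  x2 ≤ 1.6
  x1, x2, x3, x4, x5, x6 ≥ 0.
The cheapest feasible vertex uses only butane, light naphtha; ethanol, reformate, straight-run naphtha, isomerate are not used. There the sulfur mass and energy constraints are tight.
So butane = 2.502 barrels, light naphtha = 1.071 barrels.
Cost = 107.96·2.502 + 96.76·1.071 = 373.7459.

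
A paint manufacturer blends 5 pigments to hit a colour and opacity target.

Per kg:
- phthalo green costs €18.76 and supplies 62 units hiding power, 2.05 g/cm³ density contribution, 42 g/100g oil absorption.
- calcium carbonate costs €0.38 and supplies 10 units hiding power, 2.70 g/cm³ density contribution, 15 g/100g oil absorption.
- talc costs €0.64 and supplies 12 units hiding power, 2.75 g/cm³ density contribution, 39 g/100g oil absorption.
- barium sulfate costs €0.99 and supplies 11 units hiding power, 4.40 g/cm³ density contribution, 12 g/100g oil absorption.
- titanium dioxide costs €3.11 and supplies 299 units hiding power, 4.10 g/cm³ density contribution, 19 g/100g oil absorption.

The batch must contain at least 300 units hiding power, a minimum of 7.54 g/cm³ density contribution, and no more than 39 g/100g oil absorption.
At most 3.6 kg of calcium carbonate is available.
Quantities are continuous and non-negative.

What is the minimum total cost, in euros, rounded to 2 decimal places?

Set it up as a linear program. Let x1 = kg of phthalo green, x2 = kg of calcium carbonate, x3 = kg of talc, x4 = kg of barium sulfate, x5 = kg of titanium dioxide.
Minimise 18.76x1 + 0.38x2 + 0.64x3 + 0.99x4 + 3.11x5 s.t.:
  62x1 + 10x2 + 12x3 + 11x4 + 299x5 ≥ 300   (hiding power)
  2.05x1 + 2.7x2 + 2.75x3 + 4.4x4 + 4.1x5 ≥ 7.54   (density contribution)
  42x1 + 15x2 + 39x3 + 12x4 + 19x5 ≤ 39   (oil absorption)
  x2 ≤ 3.6
  x1, x2, x3, x4, x5 ≥ 0.
At the optimum only calcium carbonate, titanium dioxide are positive (phthalo green, talc, barium sulfate = 0). There the hiding power and density contribution constraints are tight.
So calcium carbonate = 1.337 kg, titanium dioxide = 0.9586 kg.
Hence cost = 0.38·1.337 + 3.11·0.9586 = €3.4893.

€3.49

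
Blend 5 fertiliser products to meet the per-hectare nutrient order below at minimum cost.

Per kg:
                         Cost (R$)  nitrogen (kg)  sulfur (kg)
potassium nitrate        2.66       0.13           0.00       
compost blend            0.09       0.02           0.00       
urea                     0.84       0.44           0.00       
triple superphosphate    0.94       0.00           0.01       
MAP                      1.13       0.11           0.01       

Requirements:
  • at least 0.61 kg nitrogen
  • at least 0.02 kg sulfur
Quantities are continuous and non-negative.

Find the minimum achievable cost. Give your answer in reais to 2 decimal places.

R$3.00

Let x1 = kg of potassium nitrate, x2 = kg of compost blend, x3 = kg of urea, x4 = kg of triple superphosphate, x5 = kg of MAP.
min 2.66x1 + 0.09x2 + 0.84x3 + 0.94x4 + 1.13x5 with:
  0.13x1 + 0.02x2 + 0.44x3 + 0.11x5 ≥ 0.61   (nitrogen)
  0.01x4 + 0.01x5 ≥ 0.02   (sulfur)
  x1, x2, x3, x4, x5 ≥ 0.
The minimum-cost mix takes nothing from potassium nitrate, compost blend, triple superphosphate — only urea, MAP. Binding constraints: nitrogen and sulfur.
Solving gives x3 = 0.8864, x5 = 2.
Hence cost = 0.84·0.8864 + 1.13·2 = R$3.0046.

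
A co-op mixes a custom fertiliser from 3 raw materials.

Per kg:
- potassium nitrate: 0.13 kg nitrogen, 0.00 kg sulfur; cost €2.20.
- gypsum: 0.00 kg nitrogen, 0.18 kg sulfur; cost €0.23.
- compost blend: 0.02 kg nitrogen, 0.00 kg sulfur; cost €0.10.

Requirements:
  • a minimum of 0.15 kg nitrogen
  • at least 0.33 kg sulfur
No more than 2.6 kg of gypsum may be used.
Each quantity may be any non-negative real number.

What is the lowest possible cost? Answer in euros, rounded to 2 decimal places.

€1.17

Set it up as a linear program. Let x1 = kg of potassium nitrate, x2 = kg of gypsum, x3 = kg of compost blend.
Minimise 2.2x1 + 0.23x2 + 0.1x3 s.t.:
  0.13x1 + 0.02x3 ≥ 0.15   (nitrogen)
  0.18x2 ≥ 0.33   (sulfur)
  x2 ≤ 2.6
  x1, x2, x3 ≥ 0.
The cheapest feasible vertex uses only gypsum, compost blend; potassium nitrate is not used. Binding constraints: nitrogen and sulfur.
Optimal quantities: gypsum = 1.833 kg, compost blend = 7.5 kg.
Total cost: 0.23·1.833 + 0.1·7.5 = 1.1716.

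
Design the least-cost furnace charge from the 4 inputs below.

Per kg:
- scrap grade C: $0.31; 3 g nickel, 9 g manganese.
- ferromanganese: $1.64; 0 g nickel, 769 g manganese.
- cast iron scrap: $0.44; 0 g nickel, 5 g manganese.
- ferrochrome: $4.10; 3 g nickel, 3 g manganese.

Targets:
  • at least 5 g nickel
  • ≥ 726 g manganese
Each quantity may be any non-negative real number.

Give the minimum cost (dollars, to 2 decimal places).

Let x1 = kg of scrap grade C, x2 = kg of ferromanganese, x3 = kg of cast iron scrap, x4 = kg of ferrochrome.
Minimise 0.31x1 + 1.64x2 + 0.44x3 + 4.1x4 s.t.:
  3x1 + 3x4 ≥ 5   (nickel)
  9x1 + 769x2 + 5x3 + 3x4 ≥ 726   (manganese)
  x1, x2, x3, x4 ≥ 0.
The optimal basis is {scrap grade C, ferromanganese}; cast iron scrap, ferrochrome drop out. There the nickel and manganese constraints are tight.
So scrap grade C = 1.667 kg, ferromanganese = 0.9246 kg.
Cost = 0.31·1.667 + 1.64·0.9246 = 2.0331.

$2.03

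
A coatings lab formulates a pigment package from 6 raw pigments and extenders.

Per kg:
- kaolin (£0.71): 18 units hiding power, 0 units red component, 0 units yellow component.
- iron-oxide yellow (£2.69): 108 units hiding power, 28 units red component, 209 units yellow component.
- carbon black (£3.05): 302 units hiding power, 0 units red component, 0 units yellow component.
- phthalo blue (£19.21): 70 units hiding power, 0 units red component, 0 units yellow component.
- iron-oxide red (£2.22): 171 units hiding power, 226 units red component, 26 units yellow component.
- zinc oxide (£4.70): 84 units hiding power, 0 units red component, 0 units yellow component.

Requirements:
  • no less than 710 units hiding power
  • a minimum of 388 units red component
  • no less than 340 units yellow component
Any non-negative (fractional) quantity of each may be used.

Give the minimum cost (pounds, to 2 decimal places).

Let x1 = kg of kaolin, x2 = kg of iron-oxide yellow, x3 = kg of carbon black, x4 = kg of phthalo blue, x5 = kg of iron-oxide red, x6 = kg of zinc oxide.
Minimise 0.71x1 + 2.69x2 + 3.05x3 + 19.21x4 + 2.22x5 + 4.7x6 s.t.:
  18x1 + 108x2 + 302x3 + 70x4 + 171x5 + 84x6 ≥ 710   (hiding power)
  28x2 + 226x5 ≥ 388   (red component)
  209x2 + 26x5 ≥ 340   (yellow component)
  x1, x2, x3, x4, x5, x6 ≥ 0.
The cheapest feasible vertex uses only iron-oxide yellow, carbon black, iron-oxide red; kaolin, phthalo blue, zinc oxide are not used. Binding constraints: hiding power, red component, yellow component.
Optimal quantities: iron-oxide yellow = 1.435 kg, carbon black = 0.9663 kg, iron-oxide red = 1.539 kg.
Cost = 2.69·1.435 + 3.05·0.9663 + 2.22·1.539 = 10.2239.

£10.22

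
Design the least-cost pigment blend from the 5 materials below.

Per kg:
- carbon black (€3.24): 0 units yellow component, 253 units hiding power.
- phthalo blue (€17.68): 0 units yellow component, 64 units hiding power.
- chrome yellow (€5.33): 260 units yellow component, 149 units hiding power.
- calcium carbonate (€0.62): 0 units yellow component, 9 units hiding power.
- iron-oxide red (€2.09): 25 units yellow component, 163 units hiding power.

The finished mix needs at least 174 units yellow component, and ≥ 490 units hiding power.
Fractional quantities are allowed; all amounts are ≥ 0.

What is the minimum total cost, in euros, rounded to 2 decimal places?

This is a linear program. Let x1 = kg of carbon black, x2 = kg of phthalo blue, x3 = kg of chrome yellow, x4 = kg of calcium carbonate, x5 = kg of iron-oxide red.
Minimise 3.24x1 + 17.68x2 + 5.33x3 + 0.62x4 + 2.09x5 with:
  260x3 + 25x5 ≥ 174   (yellow component)
  253x1 + 64x2 + 149x3 + 9x4 + 163x5 ≥ 490   (hiding power)
  x1, x2, x3, x4, x5 ≥ 0.
At the optimum only chrome yellow, iron-oxide red are positive (carbon black, phthalo blue, calcium carbonate = 0). There the yellow component and hiding power constraints are tight.
So chrome yellow = 0.4168 kg, iron-oxide red = 2.625 kg.
Hence cost = 5.33·0.4168 + 2.09·2.625 = €7.7078.

€7.71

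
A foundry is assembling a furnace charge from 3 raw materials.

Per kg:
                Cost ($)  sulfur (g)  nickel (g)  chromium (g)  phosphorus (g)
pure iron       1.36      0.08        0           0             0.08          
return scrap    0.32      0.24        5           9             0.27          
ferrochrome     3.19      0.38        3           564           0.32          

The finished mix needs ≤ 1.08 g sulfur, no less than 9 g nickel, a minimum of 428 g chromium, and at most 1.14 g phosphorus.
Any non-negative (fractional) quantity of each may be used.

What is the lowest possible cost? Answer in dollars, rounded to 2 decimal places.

Let x1 = kg of pure iron, x2 = kg of return scrap, x3 = kg of ferrochrome.
Minimize 1.36x1 + 0.32x2 + 3.19x3 with:
  0.08x1 + 0.24x2 + 0.38x3 ≤ 1.08   (sulfur)
  5x2 + 3x3 ≥ 9   (nickel)
  9x2 + 564x3 ≥ 428   (chromium)
  0.08x1 + 0.27x2 + 0.32x3 ≤ 1.14   (phosphorus)
  x1, x2, x3 ≥ 0.
The optimal basis is {return scrap, ferrochrome}; pure iron drops out. Binding constraints: nickel and chromium.
That vertex is x2 = 1.358, x3 = 0.7372.
Total cost: 0.32·1.358 + 3.19·0.7372 = 2.7862.

$2.79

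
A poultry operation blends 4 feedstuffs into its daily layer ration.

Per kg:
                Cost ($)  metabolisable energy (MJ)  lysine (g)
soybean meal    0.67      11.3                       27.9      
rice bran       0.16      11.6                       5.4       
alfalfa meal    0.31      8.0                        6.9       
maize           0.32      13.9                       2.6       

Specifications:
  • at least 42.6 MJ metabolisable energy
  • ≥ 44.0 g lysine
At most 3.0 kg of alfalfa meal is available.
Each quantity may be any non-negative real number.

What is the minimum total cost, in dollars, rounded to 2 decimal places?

$1.14

Let x1 = kg of soybean meal, x2 = kg of rice bran, x3 = kg of alfalfa meal, x4 = kg of maize.
min 0.67x1 + 0.16x2 + 0.31x3 + 0.32x4 subject to:
  11.3x1 + 11.6x2 + 8x3 + 13.9x4 ≥ 42.6   (metabolisable energy)
  27.9x1 + 5.4x2 + 6.9x3 + 2.6x4 ≥ 44   (lysine)
  x3 ≤ 3
  x1, x2, x3, x4 ≥ 0.
The minimum-cost mix takes nothing from alfalfa meal, maize — only soybean meal, rice bran. Binding constraints: metabolisable energy and lysine.
So soybean meal = 1.068 kg, rice bran = 2.632 kg.
Total cost: 0.67·1.068 + 0.16·2.632 = 1.1367.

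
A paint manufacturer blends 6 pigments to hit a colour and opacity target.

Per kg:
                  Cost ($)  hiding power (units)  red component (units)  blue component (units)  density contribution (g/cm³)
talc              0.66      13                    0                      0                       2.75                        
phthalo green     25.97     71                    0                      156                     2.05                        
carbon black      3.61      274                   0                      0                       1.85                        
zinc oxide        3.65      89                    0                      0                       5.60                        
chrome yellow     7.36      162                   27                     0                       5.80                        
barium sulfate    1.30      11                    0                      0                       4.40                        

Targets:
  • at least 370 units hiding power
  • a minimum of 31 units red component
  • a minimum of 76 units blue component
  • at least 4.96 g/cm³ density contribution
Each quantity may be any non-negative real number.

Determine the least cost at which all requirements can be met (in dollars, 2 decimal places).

$23.07

Treat it as an LP. Let x1 = kg of talc, x2 = kg of phthalo green, x3 = kg of carbon black, x4 = kg of zinc oxide, x5 = kg of chrome yellow, x6 = kg of barium sulfate.
Minimise 0.66x1 + 25.97x2 + 3.61x3 + 3.65x4 + 7.36x5 + 1.3x6 s.t.:
  13x1 + 71x2 + 274x3 + 89x4 + 162x5 + 11x6 ≥ 370   (hiding power)
  27x5 ≥ 31   (red component)
  156x2 ≥ 76   (blue component)
  2.75x1 + 2.05x2 + 1.85x3 + 5.6x4 + 5.8x5 + 4.4x6 ≥ 4.96   (density contribution)
  x1, x2, x3, x4, x5, x6 ≥ 0.
At the optimum only phthalo green, carbon black, chrome yellow are positive (talc, zinc oxide, barium sulfate = 0). Binding constraints: hiding power, red component, blue component.
Optimal quantities: phthalo green = 0.4872 kg, carbon black = 0.5453 kg, chrome yellow = 1.148 kg.
Cost = 25.97·0.4872 + 3.61·0.5453 + 7.36·1.148 = 23.0704.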